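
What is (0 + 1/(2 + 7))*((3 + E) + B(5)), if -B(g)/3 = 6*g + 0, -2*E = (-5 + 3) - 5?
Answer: -167/18 ≈ -9.2778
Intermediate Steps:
E = 7/2 (E = -((-5 + 3) - 5)/2 = -(-2 - 5)/2 = -1/2*(-7) = 7/2 ≈ 3.5000)
B(g) = -18*g (B(g) = -3*(6*g + 0) = -18*g)
(0 + 1/(2 + 7))*((3 + E) + B(5)) = (0 + 1/(2 + 7))*((3 + 7/2) - 18*5) = (0 + 1/9)*(13/2 - 90) = (0 + 1/9)*(-167/2) = (1/9)*(-167/2) = -167/18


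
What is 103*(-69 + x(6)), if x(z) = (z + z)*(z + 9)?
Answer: 11433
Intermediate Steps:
x(z) = 2*z*(9 + z) (x(z) = (2*z)*(9 + z) = 2*z*(9 + z))
103*(-69 + x(6)) = 103*(-69 + 2*6*(9 + 6)) = 103*(-69 + 2*6*15) = 103*(-69 + 180) = 103*111 = 11433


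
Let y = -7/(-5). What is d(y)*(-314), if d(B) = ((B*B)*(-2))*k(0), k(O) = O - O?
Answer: 0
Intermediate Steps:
y = 7/5 (y = -7*(-⅕) = 7/5 ≈ 1.4000)
k(O) = 0
d(B) = 0 (d(B) = ((B*B)*(-2))*0 = (B²*(-2))*0 = -2*B²*0 = 0)
d(y)*(-314) = 0*(-314) = 0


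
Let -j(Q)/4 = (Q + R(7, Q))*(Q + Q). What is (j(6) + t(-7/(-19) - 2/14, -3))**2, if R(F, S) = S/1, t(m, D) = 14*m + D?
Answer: 119705481/361 ≈ 3.3159e+5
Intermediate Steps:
t(m, D) = D + 14*m
R(F, S) = S (R(F, S) = S*1 = S)
j(Q) = -16*Q**2 (j(Q) = -4*(Q + Q)*(Q + Q) = -4*2*Q*2*Q = -16*Q**2)
(j(6) + t(-7/(-19) - 2/14, -3))**2 = (-16*6**2 + (-3 + 14*(-7/(-19) - 2/14)))**2 = (-16*36 + (-3 + 14*(-7*(-1/19) - 2*1/14)))**2 = (-576 + (-3 + 14*(7/19 - 1/7)))**2 = (-576 + (-3 + 14*(30/133)))**2 = (-576 + (-3 + 60/19))**2 = (-576 + 3/19)**2 = (-10941/19)**2 = 119705481/361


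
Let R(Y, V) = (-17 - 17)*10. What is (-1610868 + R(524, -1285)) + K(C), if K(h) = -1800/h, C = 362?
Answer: -291629548/181 ≈ -1.6112e+6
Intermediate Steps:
R(Y, V) = -340 (R(Y, V) = -34*10 = -340)
(-1610868 + R(524, -1285)) + K(C) = (-1610868 - 340) - 1800/362 = -1611208 - 1800*1/362 = -1611208 - 900/181 = -291629548/181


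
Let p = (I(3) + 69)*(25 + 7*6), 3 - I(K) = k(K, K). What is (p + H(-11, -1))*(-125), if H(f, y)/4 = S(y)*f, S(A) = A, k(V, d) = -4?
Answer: -642000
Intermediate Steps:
I(K) = 7 (I(K) = 3 - 1*(-4) = 3 + 4 = 7)
p = 5092 (p = (7 + 69)*(25 + 7*6) = 76*(25 + 42) = 76*67 = 5092)
H(f, y) = 4*f*y (H(f, y) = 4*(y*f) = 4*(f*y) = 4*f*y)
(p + H(-11, -1))*(-125) = (5092 + 4*(-11)*(-1))*(-125) = (5092 + 44)*(-125) = 5136*(-125) = -642000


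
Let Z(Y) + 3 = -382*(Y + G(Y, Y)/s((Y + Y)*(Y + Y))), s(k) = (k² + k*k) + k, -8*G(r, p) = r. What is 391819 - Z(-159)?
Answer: 170349821738495/514521456 ≈ 3.3108e+5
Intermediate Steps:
G(r, p) = -r/8
s(k) = k + 2*k² (s(k) = (k² + k²) + k = 2*k² + k = k + 2*k²)
Z(Y) = -3 - 382*Y + 191/(16*Y*(1 + 8*Y²)) (Z(Y) = -3 - 382*(Y + (-Y/8)/((((Y + Y)*(Y + Y))*(1 + 2*((Y + Y)*(Y + Y)))))) = -3 - 382*(Y + (-Y/8)/((((2*Y)*(2*Y))*(1 + 2*((2*Y)*(2*Y)))))) = -3 - 382*(Y + (-Y/8)/(((4*Y²)*(1 + 2*(4*Y²))))) = -3 - 382*(Y + (-Y/8)/(((4*Y²)*(1 + 8*Y²)))) = -3 - 382*(Y + (-Y/8)/((4*Y²*(1 + 8*Y²)))) = -3 - 382*(Y + (-Y/8)*(1/(4*Y²*(1 + 8*Y²)))) = -3 - 382*(Y - 1/(32*Y*(1 + 8*Y²))) = -3 + (-382*Y + 191/(16*Y*(1 + 8*Y²))) = -3 - 382*Y + 191/(16*Y*(1 + 8*Y²)))
391819 - Z(-159) = 391819 - (191/16 - 1*(-159)*(1 + 8*(-159)²)*(3 + 382*(-159)))/((-159)*(1 + 8*(-159)²)) = 391819 - (-1)*(191/16 - 1*(-159)*(1 + 8*25281)*(3 - 60738))/(159*(1 + 8*25281)) = 391819 - (-1)*(191/16 - 1*(-159)*(1 + 202248)*(-60735))/(159*(1 + 202248)) = 391819 - (-1)*(191/16 - 1*(-159)*202249*(-60735))/(159*202249) = 391819 - (-1)*(191/16 - 1953091289385)/(159*202249) = 391819 - (-1)*(-31249460629969)/(159*202249*16) = 391819 - 1*31249460629969/514521456 = 391819 - 31249460629969/514521456 = 170349821738495/514521456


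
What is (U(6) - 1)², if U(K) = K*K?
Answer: 1225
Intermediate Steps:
U(K) = K²
(U(6) - 1)² = (6² - 1)² = (36 - 1)² = 35² = 1225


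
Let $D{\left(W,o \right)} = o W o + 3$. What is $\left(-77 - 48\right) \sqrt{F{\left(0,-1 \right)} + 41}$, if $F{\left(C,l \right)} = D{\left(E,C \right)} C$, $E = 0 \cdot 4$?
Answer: $- 125 \sqrt{41} \approx -800.39$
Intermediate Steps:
$E = 0$
$D{\left(W,o \right)} = 3 + W o^{2}$ ($D{\left(W,o \right)} = W o o + 3 = W o^{2} + 3 = 3 + W o^{2}$)
$F{\left(C,l \right)} = 3 C$ ($F{\left(C,l \right)} = \left(3 + 0 C^{2}\right) C = \left(3 + 0\right) C = 3 C$)
$\left(-77 - 48\right) \sqrt{F{\left(0,-1 \right)} + 41} = \left(-77 - 48\right) \sqrt{3 \cdot 0 + 41} = - 125 \sqrt{0 + 41} = - 125 \sqrt{41}$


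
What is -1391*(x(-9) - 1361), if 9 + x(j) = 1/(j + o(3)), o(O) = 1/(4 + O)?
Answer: 118161277/62 ≈ 1.9058e+6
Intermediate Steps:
x(j) = -9 + 1/(1/7 + j) (x(j) = -9 + 1/(j + 1/(4 + 3)) = -9 + 1/(j + 1/7) = -9 + 1/(1/7 + j))
-1391*(x(-9) - 1361) = -1391*((-2 - 63*(-9))/(1 + 7*(-9)) - 1361) = -1391*((-2 + 567)/(1 - 63) - 1361) = -1391*(565/(-62) - 1361) = -1391*(-1/62*565 - 1361) = -1391*(-565/62 - 1361) = -1391*(-84947/62) = 118161277/62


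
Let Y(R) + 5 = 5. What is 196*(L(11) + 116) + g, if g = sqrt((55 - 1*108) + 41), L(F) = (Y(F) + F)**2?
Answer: 46452 + 2*I*sqrt(3) ≈ 46452.0 + 3.4641*I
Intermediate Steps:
Y(R) = 0 (Y(R) = -5 + 5 = 0)
L(F) = F**2 (L(F) = (0 + F)**2 = F**2)
g = 2*I*sqrt(3) (g = sqrt((55 - 108) + 41) = sqrt(-53 + 41) = sqrt(-12) = 2*I*sqrt(3) ≈ 3.4641*I)
196*(L(11) + 116) + g = 196*(11**2 + 116) + 2*I*sqrt(3) = 196*(121 + 116) + 2*I*sqrt(3) = 196*237 + 2*I*sqrt(3) = 46452 + 2*I*sqrt(3)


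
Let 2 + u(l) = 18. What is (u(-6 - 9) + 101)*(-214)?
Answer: -25038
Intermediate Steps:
u(l) = 16 (u(l) = -2 + 18 = 16)
(u(-6 - 9) + 101)*(-214) = (16 + 101)*(-214) = 117*(-214) = -25038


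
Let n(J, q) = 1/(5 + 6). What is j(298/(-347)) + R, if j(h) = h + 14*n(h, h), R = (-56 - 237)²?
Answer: 327687213/3817 ≈ 85849.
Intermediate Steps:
n(J, q) = 1/11
R = 85849 (R = (-293)² = 85849)
j(h) = 14/11 + h (j(h) = h + 14*(1/11) = h + 14/11 = 14/11 + h)
j(298/(-347)) + R = (14/11 + 298/(-347)) + 85849 = (14/11 + 298*(-1/347)) + 85849 = (14/11 - 298/347) + 85849 = 1580/3817 + 85849 = 327687213/3817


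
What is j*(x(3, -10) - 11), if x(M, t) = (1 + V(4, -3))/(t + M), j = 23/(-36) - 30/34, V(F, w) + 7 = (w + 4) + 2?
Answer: 4921/306 ≈ 16.082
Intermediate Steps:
V(F, w) = -1 + w (V(F, w) = -7 + ((w + 4) + 2) = -7 + ((4 + w) + 2) = -7 + (6 + w) = -1 + w)
j = -931/612 (j = 23*(-1/36) - 30*1/34 = -23/36 - 15/17 = -931/612 ≈ -1.5212)
x(M, t) = -3/(M + t) (x(M, t) = (1 + (-1 - 3))/(t + M) = (1 - 4)/(M + t) = -3/(M + t))
j*(x(3, -10) - 11) = -931*(-3/(3 - 10) - 11)/612 = -931*(-3/(-7) - 11)/612 = -931*(-3*(-1/7) - 11)/612 = -931*(3/7 - 11)/612 = -931/612*(-74/7) = 4921/306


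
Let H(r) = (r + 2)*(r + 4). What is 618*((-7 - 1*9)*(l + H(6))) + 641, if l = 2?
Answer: -810175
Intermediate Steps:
H(r) = (2 + r)*(4 + r)
618*((-7 - 1*9)*(l + H(6))) + 641 = 618*((-7 - 1*9)*(2 + (8 + 6² + 6*6))) + 641 = 618*((-7 - 9)*(2 + (8 + 36 + 36))) + 641 = 618*(-16*(2 + 80)) + 641 = 618*(-16*82) + 641 = 618*(-1312) + 641 = -810816 + 641 = -810175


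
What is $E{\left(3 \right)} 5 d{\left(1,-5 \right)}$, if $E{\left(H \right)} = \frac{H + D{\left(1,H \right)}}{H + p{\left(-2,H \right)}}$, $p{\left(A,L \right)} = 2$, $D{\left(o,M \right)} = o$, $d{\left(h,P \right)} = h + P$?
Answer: $-16$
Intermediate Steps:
$d{\left(h,P \right)} = P + h$
$E{\left(H \right)} = \frac{1 + H}{2 + H}$ ($E{\left(H \right)} = \frac{H + 1}{H + 2} = \frac{1 + H}{2 + H}$)
$E{\left(3 \right)} 5 d{\left(1,-5 \right)} = \frac{1 + 3}{2 + 3} \cdot 5 \left(-5 + 1\right) = \frac{1}{5} \cdot 4 \cdot 5 \left(-4\right) = \frac{4}{5} \cdot 5 \left(-4\right) = 4 \left(-4\right) = -16$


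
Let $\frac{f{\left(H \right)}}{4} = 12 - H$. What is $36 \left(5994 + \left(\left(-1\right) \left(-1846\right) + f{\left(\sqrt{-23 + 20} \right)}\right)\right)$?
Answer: $283968 - 144 i \sqrt{3} \approx 2.8397 \cdot 10^{5} - 249.42 i$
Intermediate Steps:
$f{\left(H \right)} = 48 - 4 H$ ($f{\left(H \right)} = 4 \left(12 - H\right) = 48 - 4 H$)
$36 \left(5994 + \left(\left(-1\right) \left(-1846\right) + f{\left(\sqrt{-23 + 20} \right)}\right)\right) = 36 \left(5994 + \left(\left(-1\right) \left(-1846\right) + \left(48 - 4 \sqrt{-23 + 20}\right)\right)\right) = 36 \left(5994 + \left(1846 + \left(48 - 4 \sqrt{-3}\right)\right)\right) = 36 \left(5994 + \left(1846 + \left(48 - 4 i \sqrt{3}\right)\right)\right) = 36 \left(5994 + \left(1894 - 4 i \sqrt{3}\right)\right) = 36 \left(7888 - 4 i \sqrt{3}\right) = 283968 - 144 i \sqrt{3}$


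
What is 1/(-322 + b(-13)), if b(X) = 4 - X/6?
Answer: -6/1895 ≈ -0.0031662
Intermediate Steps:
b(X) = 4 - X/6
1/(-322 + b(-13)) = 1/(-322 + (4 - ⅙*(-13))) = 1/(-322 + (4 + 13/6)) = 1/(-322 + 37/6) = 1/(-1895/6) = -6/1895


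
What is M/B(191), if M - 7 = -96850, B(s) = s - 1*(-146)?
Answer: -96843/337 ≈ -287.37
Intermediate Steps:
B(s) = 146 + s (B(s) = s + 146 = 146 + s)
M = -96843 (M = 7 - 96850 = -96843)
M/B(191) = -96843/(146 + 191) = -96843/337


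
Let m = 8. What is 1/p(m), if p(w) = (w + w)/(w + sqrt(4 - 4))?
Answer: 1/2 ≈ 0.50000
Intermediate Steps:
p(w) = 2 (p(w) = (2*w)/(w + sqrt(0)) = (2*w)/(w + 0) = (2*w)/w = 2)
1/p(m) = 1/2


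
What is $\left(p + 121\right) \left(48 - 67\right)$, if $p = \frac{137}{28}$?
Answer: $- \frac{66975}{28} \approx -2392.0$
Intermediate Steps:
$p = \frac{137}{28}$ ($p = 137 \cdot \frac{1}{28} = \frac{137}{28} \approx 4.8929$)
$\left(p + 121\right) \left(48 - 67\right) = \left(\frac{137}{28} + 121\right) \left(48 - 67\right) = \frac{3525 \left(48 - 67\right)}{28} = \frac{3525}{28} \left(-19\right) = - \frac{66975}{28}$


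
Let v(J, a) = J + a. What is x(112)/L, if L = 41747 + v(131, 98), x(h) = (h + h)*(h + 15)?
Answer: 3556/5247 ≈ 0.67772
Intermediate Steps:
x(h) = 2*h*(15 + h) (x(h) = (2*h)*(15 + h) = 2*h*(15 + h))
L = 41976 (L = 41747 + (131 + 98) = 41747 + 229 = 41976)
x(112)/L = (2*112*(15 + 112))/41976 = (2*112*127)*(1/41976) = 28448*(1/41976) = 3556/5247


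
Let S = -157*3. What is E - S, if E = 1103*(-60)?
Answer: -65709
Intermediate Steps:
E = -66180
S = -471
E - S = -66180 - 1*(-471) = -66180 + 471 = -65709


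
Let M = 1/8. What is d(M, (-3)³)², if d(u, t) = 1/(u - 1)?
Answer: 64/49 ≈ 1.3061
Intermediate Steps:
M = ⅛ ≈ 0.12500
d(u, t) = 1/(-1 + u)
d(M, (-3)³)² = (1/(-1 + ⅛))² = (1/(-7/8))² = (-8/7)² = 64/49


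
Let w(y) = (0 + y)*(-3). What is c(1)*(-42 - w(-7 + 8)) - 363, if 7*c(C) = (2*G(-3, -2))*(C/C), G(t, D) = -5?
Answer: -2151/7 ≈ -307.29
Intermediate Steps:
w(y) = -3*y (w(y) = y*(-3) = -3*y)
c(C) = -10/7 (c(C) = ((2*(-5))*(C/C))/7 = (-10*1)/7 = (⅐)*(-10) = -10/7)
c(1)*(-42 - w(-7 + 8)) - 363 = -10*(-42 - (-3)*(-7 + 8))/7 - 363 = -10*(-42 - (-3))/7 - 363 = -10*(-42 - 1*(-3))/7 - 363 = -10*(-42 + 3)/7 - 363 = -10/7*(-39) - 363 = 390/7 - 363 = -2151/7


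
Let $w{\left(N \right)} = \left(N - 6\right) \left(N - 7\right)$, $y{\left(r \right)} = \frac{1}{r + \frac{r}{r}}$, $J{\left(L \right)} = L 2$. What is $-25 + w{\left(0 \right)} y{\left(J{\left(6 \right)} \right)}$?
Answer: $- \frac{283}{13} \approx -21.769$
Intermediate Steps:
$J{\left(L \right)} = 2 L$
$y{\left(r \right)} = \frac{1}{1 + r}$ ($y{\left(r \right)} = \frac{1}{r + 1} = \frac{1}{1 + r}$)
$w{\left(N \right)} = \left(-7 + N\right) \left(-6 + N\right)$ ($w{\left(N \right)} = \left(-6 + N\right) \left(-7 + N\right) = \left(-7 + N\right) \left(-6 + N\right)$)
$-25 + w{\left(0 \right)} y{\left(J{\left(6 \right)} \right)} = -25 + \frac{42 + 0^{2} - 0}{1 + 2 \cdot 6} = -25 + \frac{42 + 0 + 0}{1 + 12} = -25 + \frac{42}{13} = - \frac{283}{13}$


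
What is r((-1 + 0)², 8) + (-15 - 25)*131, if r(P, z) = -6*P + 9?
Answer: -5237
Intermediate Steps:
r(P, z) = 9 - 6*P
r((-1 + 0)², 8) + (-15 - 25)*131 = (9 - 6*(-1 + 0)²) + (-15 - 25)*131 = (9 - 6*(-1)²) - 40*131 = (9 - 6*1) - 5240 = (9 - 6) - 5240 = 3 - 5240 = -5237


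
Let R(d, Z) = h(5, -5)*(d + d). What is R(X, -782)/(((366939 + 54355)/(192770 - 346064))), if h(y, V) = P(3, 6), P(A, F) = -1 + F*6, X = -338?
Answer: 1813468020/210647 ≈ 8609.0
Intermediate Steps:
P(A, F) = -1 + 6*F
h(y, V) = 35 (h(y, V) = -1 + 6*6 = -1 + 36 = 35)
R(d, Z) = 70*d (R(d, Z) = 35*(d + d) = 35*(2*d) = 70*d)
R(X, -782)/(((366939 + 54355)/(192770 - 346064))) = (70*(-338))/(((366939 + 54355)/(192770 - 346064))) = -23660/(421294/(-153294)) = -23660/(421294*(-1/153294)) = -23660/(-210647/76647) = -23660*(-76647/210647) = 1813468020/210647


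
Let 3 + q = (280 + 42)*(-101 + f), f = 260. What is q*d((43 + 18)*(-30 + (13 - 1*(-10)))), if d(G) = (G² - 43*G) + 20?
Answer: 10275348450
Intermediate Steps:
d(G) = 20 + G² - 43*G
q = 51195 (q = -3 + (280 + 42)*(-101 + 260) = -3 + 322*159 = -3 + 51198 = 51195)
q*d((43 + 18)*(-30 + (13 - 1*(-10)))) = 51195*(20 + ((43 + 18)*(-30 + (13 - 1*(-10))))² - 43*(43 + 18)*(-30 + (13 - 1*(-10)))) = 51195*(20 + (61*(-30 + (13 + 10)))² - 2623*(-30 + (13 + 10))) = 51195*(20 + (61*(-30 + 23))² - 2623*(-30 + 23)) = 51195*(20 + (61*(-7))² - 2623*(-7)) = 51195*(20 + (-427)² - 43*(-427)) = 51195*(20 + 182329 + 18361) = 51195*200710 = 10275348450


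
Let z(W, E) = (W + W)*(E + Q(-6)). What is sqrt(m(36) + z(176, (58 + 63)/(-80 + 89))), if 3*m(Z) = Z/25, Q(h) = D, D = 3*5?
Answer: 2*sqrt(563227)/15 ≈ 100.06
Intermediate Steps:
D = 15
Q(h) = 15
m(Z) = Z/75 (m(Z) = (Z/25)/3 = Z/75)
z(W, E) = 2*W*(15 + E) (z(W, E) = (W + W)*(E + 15) = (2*W)*(15 + E) = 2*W*(15 + E))
sqrt(m(36) + z(176, (58 + 63)/(-80 + 89))) = sqrt((1/75)*36 + 2*176*(15 + (58 + 63)/(-80 + 89))) = sqrt(12/25 + 2*176*(15 + 121/9)) = sqrt(12/25 + 2*176*(256/9)) = sqrt(12/25 + 90112/9) = sqrt(2252908/225) = 2*sqrt(563227)/15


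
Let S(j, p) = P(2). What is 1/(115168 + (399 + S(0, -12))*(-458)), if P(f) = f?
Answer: -1/68490 ≈ -1.4601e-5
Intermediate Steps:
S(j, p) = 2
1/(115168 + (399 + S(0, -12))*(-458)) = 1/(115168 + (399 + 2)*(-458)) = 1/(115168 + 401*(-458)) = 1/(115168 - 183658) = 1/(-68490) = -1/68490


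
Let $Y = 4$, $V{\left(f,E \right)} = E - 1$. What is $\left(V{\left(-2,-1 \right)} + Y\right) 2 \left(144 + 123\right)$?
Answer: $1068$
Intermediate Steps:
$V{\left(f,E \right)} = -1 + E$ ($V{\left(f,E \right)} = E - 1 = -1 + E$)
$\left(V{\left(-2,-1 \right)} + Y\right) 2 \left(144 + 123\right) = \left(\left(-1 - 1\right) + 4\right) 2 \left(144 + 123\right) = \left(-2 + 4\right) 2 \cdot 267 = 2 \cdot 2 \cdot 267 = 4 \cdot 267 = 1068$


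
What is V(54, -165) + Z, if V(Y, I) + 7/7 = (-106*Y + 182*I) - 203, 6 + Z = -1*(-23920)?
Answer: -12044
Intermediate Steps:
Z = 23914 (Z = -6 - 1*(-23920) = -6 + 23920 = 23914)
V(Y, I) = -204 - 106*Y + 182*I (V(Y, I) = -1 + ((-106*Y + 182*I) - 203) = -1 + (-203 - 106*Y + 182*I) = -204 - 106*Y + 182*I)
V(54, -165) + Z = (-204 - 106*54 + 182*(-165)) + 23914 = (-204 - 5724 - 30030) + 23914 = -35958 + 23914 = -12044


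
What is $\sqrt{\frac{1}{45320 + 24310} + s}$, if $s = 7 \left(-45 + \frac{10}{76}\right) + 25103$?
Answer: $\frac{2 \sqrt{2711674981251555}}{661485} \approx 157.45$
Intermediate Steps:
$s = \frac{941979}{38}$ ($s = 7 \left(-45 + 10 \cdot \frac{1}{76}\right) + 25103 = 7 \left(-45 + \frac{5}{38}\right) + 25103 = 7 \left(- \frac{1705}{38}\right) + 25103 = - \frac{11935}{38} + 25103 = \frac{941979}{38} \approx 24789.0$)
$\sqrt{\frac{1}{45320 + 24310} + s} = \sqrt{\frac{1}{45320 + 24310} + \frac{941979}{38}} = \sqrt{\frac{1}{69630} + \frac{941979}{38}} = \sqrt{\frac{16397499452}{661485}} = \frac{2 \sqrt{2711674981251555}}{661485}$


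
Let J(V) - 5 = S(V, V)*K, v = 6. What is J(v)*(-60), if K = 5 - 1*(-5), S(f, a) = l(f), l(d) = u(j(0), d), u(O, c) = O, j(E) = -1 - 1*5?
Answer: 3300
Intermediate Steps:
j(E) = -6 (j(E) = -1 - 5 = -6)
l(d) = -6
S(f, a) = -6
K = 10 (K = 5 + 5 = 10)
J(V) = -55 (J(V) = 5 - 6*10 = 5 - 60 = -55)
J(v)*(-60) = -55*(-60) = 3300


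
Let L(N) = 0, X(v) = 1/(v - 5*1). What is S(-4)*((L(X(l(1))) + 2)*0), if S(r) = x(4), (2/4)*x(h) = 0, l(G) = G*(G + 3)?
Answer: 0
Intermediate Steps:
l(G) = G*(3 + G)
x(h) = 0 (x(h) = 2*0 = 0)
X(v) = 1/(-5 + v) (X(v) = 1/(v - 5) = 1/(-5 + v))
S(r) = 0
S(-4)*((L(X(l(1))) + 2)*0) = 0*((0 + 2)*0) = 0*(2*0) = 0*0 = 0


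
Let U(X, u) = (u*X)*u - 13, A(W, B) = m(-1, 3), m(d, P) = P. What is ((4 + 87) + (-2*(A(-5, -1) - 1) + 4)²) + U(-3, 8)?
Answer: -114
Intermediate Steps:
A(W, B) = 3
U(X, u) = -13 + X*u² (U(X, u) = (X*u)*u - 13 = X*u² - 13 = -13 + X*u²)
((4 + 87) + (-2*(A(-5, -1) - 1) + 4)²) + U(-3, 8) = ((4 + 87) + (-2*(3 - 1) + 4)²) + (-13 - 3*8²) = (91 + (-2*2 + 4)²) + (-13 - 3*64) = (91 + (-4 + 4)²) + (-13 - 192) = (91 + 0²) - 205 = (91 + 0) - 205 = 91 - 205 = -114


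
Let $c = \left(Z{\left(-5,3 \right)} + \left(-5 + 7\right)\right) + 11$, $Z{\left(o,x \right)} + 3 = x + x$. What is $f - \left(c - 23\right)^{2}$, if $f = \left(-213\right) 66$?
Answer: $-14107$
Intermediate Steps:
$Z{\left(o,x \right)} = -3 + 2 x$ ($Z{\left(o,x \right)} = -3 + \left(x + x\right) = -3 + 2 x$)
$c = 16$ ($c = \left(\left(-3 + 2 \cdot 3\right) + \left(-5 + 7\right)\right) + 11 = \left(\left(-3 + 6\right) + 2\right) + 11 = \left(3 + 2\right) + 11 = 5 + 11 = 16$)
$f = -14058$
$f - \left(c - 23\right)^{2} = -14058 - \left(16 - 23\right)^{2} = -14058 - \left(-7\right)^{2} = -14058 - 49 = -14107$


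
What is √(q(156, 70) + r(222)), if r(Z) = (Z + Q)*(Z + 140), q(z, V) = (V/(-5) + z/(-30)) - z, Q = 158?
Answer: 2*√858655/5 ≈ 370.65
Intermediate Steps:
q(z, V) = -31*z/30 - V/5 (q(z, V) = (V*(-⅕) + z*(-1/30)) - z = (-V/5 - z/30) - z = -31*z/30 - V/5)
r(Z) = (140 + Z)*(158 + Z) (r(Z) = (Z + 158)*(Z + 140) = (158 + Z)*(140 + Z) = (140 + Z)*(158 + Z))
√(q(156, 70) + r(222)) = √((-31/30*156 - ⅕*70) + (22120 + 222² + 298*222)) = √((-806/5 - 14) + (22120 + 49284 + 66156)) = √(-876/5 + 137560) = √(686924/5) = 2*√858655/5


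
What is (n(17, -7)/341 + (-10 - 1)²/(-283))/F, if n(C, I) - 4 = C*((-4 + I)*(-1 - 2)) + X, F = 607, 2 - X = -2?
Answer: 119766/58577321 ≈ 0.0020446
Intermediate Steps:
X = 4 (X = 2 - 1*(-2) = 2 + 2 = 4)
n(C, I) = 8 + C*(12 - 3*I) (n(C, I) = 4 + (C*((-4 + I)*(-1 - 2)) + 4) = 4 + (C*((-4 + I)*(-3)) + 4) = 4 + (C*(12 - 3*I) + 4) = 4 + (4 + C*(12 - 3*I)) = 8 + C*(12 - 3*I))
(n(17, -7)/341 + (-10 - 1)²/(-283))/F = ((8 + 12*17 - 3*17*(-7))/341 + (-10 - 1)²/(-283))/607 = ((8 + 204 + 357)*(1/341) + (-11)²*(-1/283))*(1/607) = (569*(1/341) + 121*(-1/283))*(1/607) = (569/341 - 121/283)*(1/607) = (119766/96503)*(1/607) = 119766/58577321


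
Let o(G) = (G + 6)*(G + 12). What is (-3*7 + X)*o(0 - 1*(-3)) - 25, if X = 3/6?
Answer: -5585/2 ≈ -2792.5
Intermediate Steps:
o(G) = (6 + G)*(12 + G)
X = 1/2 (X = 3*(1/6) = 1/2 ≈ 0.50000)
(-3*7 + X)*o(0 - 1*(-3)) - 25 = (-3*7 + 1/2)*(72 + (0 - 1*(-3))**2 + 18*(0 - 1*(-3))) - 25 = (-21 + 1/2)*(72 + (0 + 3)**2 + 18*(0 + 3)) - 25 = -41*(72 + 3**2 + 18*3)/2 - 25 = -41*(72 + 9 + 54)/2 - 25 = -41/2*135 - 25 = -5535/2 - 25 = -5585/2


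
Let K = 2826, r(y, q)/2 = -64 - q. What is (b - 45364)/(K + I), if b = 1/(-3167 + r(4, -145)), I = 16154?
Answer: -136318821/57034900 ≈ -2.3901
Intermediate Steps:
r(y, q) = -128 - 2*q (r(y, q) = 2*(-64 - q) = -128 - 2*q)
b = -1/3005 (b = 1/(-3167 + (-128 - 2*(-145))) = 1/(-3167 + (-128 + 290)) = 1/(-3167 + 162) = 1/(-3005) = -1/3005 ≈ -0.00033278)
(b - 45364)/(K + I) = (-1/3005 - 45364)/(2826 + 16154) = -136318821/3005/18980 = -136318821/3005*1/18980 = -136318821/57034900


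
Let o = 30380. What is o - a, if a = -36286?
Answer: 66666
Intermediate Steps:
o - a = 30380 - 1*(-36286) = 30380 + 36286 = 66666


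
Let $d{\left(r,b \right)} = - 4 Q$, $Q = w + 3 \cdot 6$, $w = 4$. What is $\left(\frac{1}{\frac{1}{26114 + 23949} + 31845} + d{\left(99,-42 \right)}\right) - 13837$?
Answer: $- \frac{22200018036237}{1594256236} \approx -13925.0$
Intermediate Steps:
$Q = 22$ ($Q = 4 + 3 \cdot 6 = 4 + 18 = 22$)
$d{\left(r,b \right)} = -88$ ($d{\left(r,b \right)} = \left(-4\right) 22 = -88$)
$\left(\frac{1}{\frac{1}{26114 + 23949} + 31845} + d{\left(99,-42 \right)}\right) - 13837 = \left(\frac{1}{\frac{1}{26114 + 23949} + 31845} - 88\right) - 13837 = \left(\frac{1}{\frac{1}{50063} + 31845} - 88\right) - 13837 = \left(\frac{1}{\frac{1594256236}{50063}} - 88\right) - 13837 = \left(\frac{50063}{1594256236} - 88\right) - 13837 = - \frac{140294498705}{1594256236} - 13837 = - \frac{22200018036237}{1594256236}$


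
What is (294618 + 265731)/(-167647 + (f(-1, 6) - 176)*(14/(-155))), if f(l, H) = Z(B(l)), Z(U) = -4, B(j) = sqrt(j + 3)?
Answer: -17370819/5196553 ≈ -3.3428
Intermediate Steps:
B(j) = sqrt(3 + j)
f(l, H) = -4
(294618 + 265731)/(-167647 + (f(-1, 6) - 176)*(14/(-155))) = (294618 + 265731)/(-167647 + (-4 - 176)*(14/(-155))) = 560349/(-167647 - 2520*(-1)/155) = 560349/(-167647 - 180*(-14/155)) = 560349/(-167647 + 504/31) = 560349/(-5196553/31) = 560349*(-31/5196553) = -17370819/5196553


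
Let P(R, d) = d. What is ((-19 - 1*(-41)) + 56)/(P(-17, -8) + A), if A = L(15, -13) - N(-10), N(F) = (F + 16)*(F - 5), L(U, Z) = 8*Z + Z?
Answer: -78/35 ≈ -2.2286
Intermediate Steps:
L(U, Z) = 9*Z
N(F) = (-5 + F)*(16 + F) (N(F) = (16 + F)*(-5 + F) = (-5 + F)*(16 + F))
A = -27 (A = 9*(-13) - (-80 + (-10)² + 11*(-10)) = -117 - (-80 + 100 - 110) = -117 - 1*(-90) = -117 + 90 = -27)
((-19 - 1*(-41)) + 56)/(P(-17, -8) + A) = ((-19 - 1*(-41)) + 56)/(-8 - 27) = ((-19 + 41) + 56)/(-35) = (22 + 56)*(-1/35) = 78*(-1/35) = -78/35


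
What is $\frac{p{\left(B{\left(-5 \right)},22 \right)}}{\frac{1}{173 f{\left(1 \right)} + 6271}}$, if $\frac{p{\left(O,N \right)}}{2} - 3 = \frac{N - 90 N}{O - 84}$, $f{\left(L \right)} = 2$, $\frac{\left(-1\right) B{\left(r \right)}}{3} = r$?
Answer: $\frac{28651610}{69} \approx 4.1524 \cdot 10^{5}$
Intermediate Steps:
$B{\left(r \right)} = - 3 r$
$p{\left(O,N \right)} = 6 - \frac{178 N}{-84 + O}$ ($p{\left(O,N \right)} = 6 + 2 \frac{N - 90 N}{O - 84} = 6 + 2 \frac{\left(-89\right) N}{-84 + O} = 6 + 2 \left(- \frac{89 N}{-84 + O}\right) = 6 - \frac{178 N}{-84 + O}$)
$\frac{p{\left(B{\left(-5 \right)},22 \right)}}{\frac{1}{173 f{\left(1 \right)} + 6271}} = \frac{2 \frac{1}{-84 - -15} \left(-252 - 1958 + 3 \left(\left(-3\right) \left(-5\right)\right)\right)}{\frac{1}{173 \cdot 2 + 6271}} = \frac{2 \frac{1}{-84 + 15} \left(-252 - 1958 + 3 \cdot 15\right)}{\frac{1}{346 + 6271}} = \frac{2 \frac{1}{-69} \left(-252 - 1958 + 45\right)}{\frac{1}{6617}} = 2 \left(- \frac{1}{69}\right) \left(-2165\right) \frac{1}{\frac{1}{6617}} = \frac{4330}{69} \cdot 6617 = \frac{28651610}{69}$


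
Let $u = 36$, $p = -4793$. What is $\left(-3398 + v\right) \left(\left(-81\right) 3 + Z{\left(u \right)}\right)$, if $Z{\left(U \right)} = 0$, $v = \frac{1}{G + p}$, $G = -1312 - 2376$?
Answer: $\frac{2334293559}{2827} \approx 8.2571 \cdot 10^{5}$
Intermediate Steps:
$G = -3688$ ($G = -1312 - 2376 = -3688$)
$v = - \frac{1}{8481}$ ($v = \frac{1}{-3688 - 4793} = \frac{1}{-8481} = - \frac{1}{8481} \approx -0.00011791$)
$\left(-3398 + v\right) \left(\left(-81\right) 3 + Z{\left(u \right)}\right) = \left(-3398 - \frac{1}{8481}\right) \left(\left(-81\right) 3 + 0\right) = - \frac{28818439 \left(-243 + 0\right)}{8481} = \left(- \frac{28818439}{8481}\right) \left(-243\right) = \frac{2334293559}{2827}$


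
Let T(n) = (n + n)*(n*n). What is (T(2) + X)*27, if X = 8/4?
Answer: 486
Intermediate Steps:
T(n) = 2*n**3 (T(n) = (2*n)*n**2 = 2*n**3)
X = 2 (X = 8*(1/4) = 2)
(T(2) + X)*27 = (2*2**3 + 2)*27 = (2*8 + 2)*27 = (16 + 2)*27 = 18*27 = 486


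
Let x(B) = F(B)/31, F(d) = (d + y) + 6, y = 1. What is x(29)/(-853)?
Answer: -36/26443 ≈ -0.0013614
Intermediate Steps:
F(d) = 7 + d (F(d) = (d + 1) + 6 = (1 + d) + 6 = 7 + d)
x(B) = 7/31 + B/31 (x(B) = (7 + B)/31 = (7 + B)*(1/31) = 7/31 + B/31)
x(29)/(-853) = (7/31 + (1/31)*29)/(-853) = (7/31 + 29/31)*(-1/853) = (36/31)*(-1/853) = -36/26443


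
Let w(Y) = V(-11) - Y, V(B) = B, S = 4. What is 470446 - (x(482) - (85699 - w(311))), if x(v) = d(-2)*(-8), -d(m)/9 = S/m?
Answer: 556611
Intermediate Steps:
d(m) = -36/m
w(Y) = -11 - Y
x(v) = -144 (x(v) = -36/(-2)*(-8) = -36*(-1/2)*(-8) = 18*(-8) = -144)
470446 - (x(482) - (85699 - w(311))) = 470446 - (-144 - (85699 - (-11 - 1*311))) = 470446 - (-144 - (85699 - (-11 - 311))) = 470446 - (-144 - (85699 - 1*(-322))) = 470446 - (-144 - (85699 + 322)) = 470446 - (-144 - 1*86021) = 470446 - (-144 - 86021) = 470446 - 1*(-86165) = 470446 + 86165 = 556611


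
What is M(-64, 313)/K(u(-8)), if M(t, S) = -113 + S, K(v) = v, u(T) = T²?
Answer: 25/8 ≈ 3.1250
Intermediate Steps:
M(-64, 313)/K(u(-8)) = (-113 + 313)/((-8)²) = 200/64 = 200*(1/64) = 25/8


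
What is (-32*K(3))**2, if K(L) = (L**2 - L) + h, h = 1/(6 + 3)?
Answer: 3097600/81 ≈ 38242.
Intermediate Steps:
h = 1/9 ≈ 0.11111
K(L) = 1/9 + L**2 - L (K(L) = (L**2 - L) + 1/9 = 1/9 + L**2 - L)
(-32*K(3))**2 = (-32*(1/9 + 3**2 - 1*3))**2 = (-32*(1/9 + 9 - 3))**2 = (-32*55/9)**2 = (-1760/9)**2 = 3097600/81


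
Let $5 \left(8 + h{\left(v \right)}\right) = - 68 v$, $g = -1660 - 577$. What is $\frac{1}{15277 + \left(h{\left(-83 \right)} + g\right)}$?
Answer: $\frac{5}{70804} \approx 7.0618 \cdot 10^{-5}$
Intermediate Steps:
$g = -2237$ ($g = -1660 - 577 = -2237$)
$h{\left(v \right)} = -8 - \frac{68 v}{5}$ ($h{\left(v \right)} = -8 + \frac{\left(-68\right) v}{5} = -8 - \frac{68 v}{5}$)
$\frac{1}{15277 + \left(h{\left(-83 \right)} + g\right)} = \frac{1}{15277 - \frac{5581}{5}} = \frac{1}{\frac{70804}{5}} = \frac{5}{70804}$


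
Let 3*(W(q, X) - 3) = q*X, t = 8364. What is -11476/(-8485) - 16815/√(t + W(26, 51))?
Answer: 11476/8485 - 16815*√8809/8809 ≈ -177.80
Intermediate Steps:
W(q, X) = 3 + X*q/3 (W(q, X) = 3 + (q*X)/3 = 3 + (X*q)/3 = 3 + X*q/3)
-11476/(-8485) - 16815/√(t + W(26, 51)) = -11476/(-8485) - 16815/√(8364 + (3 + (⅓)*51*26)) = -11476*(-1/8485) - 16815/√(8364 + (3 + 442)) = 11476/8485 - 16815/√(8364 + 445) = 11476/8485 - 16815*√8809/8809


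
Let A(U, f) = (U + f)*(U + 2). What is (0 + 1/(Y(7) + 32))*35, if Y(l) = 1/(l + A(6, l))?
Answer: 3885/3553 ≈ 1.0934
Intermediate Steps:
A(U, f) = (2 + U)*(U + f) (A(U, f) = (U + f)*(2 + U) = (2 + U)*(U + f))
Y(l) = 1/(48 + 9*l) (Y(l) = 1/(l + (6² + 2*6 + 2*l + 6*l)) = 1/(l + (36 + 12 + 2*l + 6*l)) = 1/(l + (48 + 8*l)) = 1/(48 + 9*l))
(0 + 1/(Y(7) + 32))*35 = (0 + 1/(1/(3*(16 + 3*7)) + 32))*35 = (0 + 1/(1/(3*(16 + 21)) + 32))*35 = (0 + 1/((⅓)/37 + 32))*35 = (0 + 1/((⅓)*(1/37) + 32))*35 = (0 + 1/(1/111 + 32))*35 = (0 + 1/(3553/111))*35 = (0 + 111/3553)*35 = (111/3553)*35 = 3885/3553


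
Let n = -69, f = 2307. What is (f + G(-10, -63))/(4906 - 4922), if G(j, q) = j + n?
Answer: -557/4 ≈ -139.25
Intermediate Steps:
G(j, q) = -69 + j (G(j, q) = j - 69 = -69 + j)
(f + G(-10, -63))/(4906 - 4922) = (2307 + (-69 - 10))/(4906 - 4922) = (2307 - 79)/(-16) = 2228*(-1/16) = -557/4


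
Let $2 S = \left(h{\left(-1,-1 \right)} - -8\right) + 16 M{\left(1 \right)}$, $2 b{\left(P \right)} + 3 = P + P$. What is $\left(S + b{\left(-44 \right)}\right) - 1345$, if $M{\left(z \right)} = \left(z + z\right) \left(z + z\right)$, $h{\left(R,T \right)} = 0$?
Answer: $- \frac{2709}{2} \approx -1354.5$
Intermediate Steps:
$b{\left(P \right)} = - \frac{3}{2} + P$ ($b{\left(P \right)} = - \frac{3}{2} + \frac{P + P}{2} = - \frac{3}{2} + \frac{2 P}{2} = - \frac{3}{2} + P$)
$M{\left(z \right)} = 4 z^{2}$ ($M{\left(z \right)} = 2 z 2 z = 4 z^{2}$)
$S = 36$ ($S = \frac{\left(0 - -8\right) + 16 \cdot 4 \cdot 1^{2}}{2} = \frac{\left(0 + 8\right) + 16 \cdot 4 \cdot 1}{2} = \frac{8 + 16 \cdot 4}{2} = \frac{8 + 64}{2} = \frac{1}{2} \cdot 72 = 36$)
$\left(S + b{\left(-44 \right)}\right) - 1345 = \left(36 - \frac{91}{2}\right) - 1345 = - \frac{19}{2} - 1345 = - \frac{2709}{2}$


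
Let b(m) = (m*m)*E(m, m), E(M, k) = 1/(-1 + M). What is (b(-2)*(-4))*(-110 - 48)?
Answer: -2528/3 ≈ -842.67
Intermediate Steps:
b(m) = m**2/(-1 + m) (b(m) = (m*m)/(-1 + m) = m**2/(-1 + m))
(b(-2)*(-4))*(-110 - 48) = (((-2)**2/(-1 - 2))*(-4))*(-110 - 48) = ((4/(-3))*(-4))*(-158) = ((4*(-1/3))*(-4))*(-158) = -4/3*(-4)*(-158) = (16/3)*(-158) = -2528/3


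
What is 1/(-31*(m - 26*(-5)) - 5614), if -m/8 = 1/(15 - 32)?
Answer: -17/164196 ≈ -0.00010353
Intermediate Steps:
m = 8/17 (m = -8/(15 - 32) = -8/(-17) = -8*(-1/17) = 8/17 ≈ 0.47059)
1/(-31*(m - 26*(-5)) - 5614) = 1/(-31*(8/17 - 26*(-5)) - 5614) = 1/(-31*(8/17 + 130) - 5614) = 1/(-31*2218/17 - 5614) = 1/(-68758/17 - 5614) = 1/(-164196/17) = -17/164196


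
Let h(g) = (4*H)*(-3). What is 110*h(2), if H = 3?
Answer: -3960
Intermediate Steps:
h(g) = -36 (h(g) = (4*3)*(-3) = 12*(-3) = -36)
110*h(2) = 110*(-36) = -3960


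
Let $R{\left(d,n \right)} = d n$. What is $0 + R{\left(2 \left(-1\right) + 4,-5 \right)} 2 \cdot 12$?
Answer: $-240$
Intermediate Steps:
$0 + R{\left(2 \left(-1\right) + 4,-5 \right)} 2 \cdot 12 = 0 + \left(2 \left(-1\right) + 4\right) \left(-5\right) 2 \cdot 12 = 0 + \left(-2 + 4\right) \left(-5\right) 2 \cdot 12 = 0 + 2 \left(-5\right) 2 \cdot 12 = 0 + \left(-10\right) 2 \cdot 12 = 0 - 240 = -240$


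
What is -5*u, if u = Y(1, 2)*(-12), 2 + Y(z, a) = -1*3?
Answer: -300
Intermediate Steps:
Y(z, a) = -5 (Y(z, a) = -2 - 1*3 = -2 - 3 = -5)
u = 60 (u = -5*(-12) = 60)
-5*u = -5*60 = -300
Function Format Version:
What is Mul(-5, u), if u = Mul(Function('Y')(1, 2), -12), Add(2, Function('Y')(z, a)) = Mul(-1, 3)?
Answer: -300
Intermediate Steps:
Function('Y')(z, a) = -5 (Function('Y')(z, a) = Add(-2, Mul(-1, 3)) = Add(-2, -3) = -5)
u = 60 (u = Mul(-5, -12) = 60)
Mul(-5, u) = Mul(-5, 60) = -300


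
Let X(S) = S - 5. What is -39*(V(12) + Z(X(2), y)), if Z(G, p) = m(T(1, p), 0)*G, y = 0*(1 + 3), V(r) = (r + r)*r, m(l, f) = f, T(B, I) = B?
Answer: -11232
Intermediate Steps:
X(S) = -5 + S
V(r) = 2*r² (V(r) = (2*r)*r = 2*r²)
y = 0 (y = 0*4 = 0)
Z(G, p) = 0 (Z(G, p) = 0*G = 0)
-39*(V(12) + Z(X(2), y)) = -39*(2*12² + 0) = -39*(2*144 + 0) = -39*(288 + 0) = -39*288 = -11232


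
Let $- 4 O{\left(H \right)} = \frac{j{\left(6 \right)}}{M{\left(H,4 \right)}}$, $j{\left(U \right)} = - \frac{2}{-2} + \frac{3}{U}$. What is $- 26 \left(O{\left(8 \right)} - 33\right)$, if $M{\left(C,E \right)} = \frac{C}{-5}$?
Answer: $\frac{27261}{32} \approx 851.91$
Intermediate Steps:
$M{\left(C,E \right)} = - \frac{C}{5}$ ($M{\left(C,E \right)} = C \left(- \frac{1}{5}\right) = - \frac{C}{5}$)
$j{\left(U \right)} = 1 + \frac{3}{U}$ ($j{\left(U \right)} = \left(-2\right) \left(- \frac{1}{2}\right) + \frac{3}{U} = 1 + \frac{3}{U}$)
$O{\left(H \right)} = \frac{15}{8 H}$ ($O{\left(H \right)} = - \frac{\frac{3 + 6}{6} \frac{1}{\left(- \frac{1}{5}\right) H}}{4} = - \frac{\frac{1}{6} \cdot 9 \left(- \frac{5}{H}\right)}{4} = - \frac{\frac{3}{2} \left(- \frac{5}{H}\right)}{4} = - \frac{\left(- \frac{15}{2}\right) \frac{1}{H}}{4} = \frac{15}{8 H}$)
$- 26 \left(O{\left(8 \right)} - 33\right) = - 26 \left(\frac{15}{8 \cdot 8} - 33\right) = - 26 \left(\frac{15}{8} \cdot \frac{1}{8} - 33\right) = - 26 \left(\frac{15}{64} - 33\right) = \left(-26\right) \left(- \frac{2097}{64}\right) = \frac{27261}{32}$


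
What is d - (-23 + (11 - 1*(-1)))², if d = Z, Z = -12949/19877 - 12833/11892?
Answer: -29010722413/236377284 ≈ -122.73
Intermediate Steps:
Z = -409071049/236377284 (Z = -12949*1/19877 - 12833*1/11892 = -12949/19877 - 12833/11892 = -409071049/236377284 ≈ -1.7306)
d = -409071049/236377284 ≈ -1.7306
d - (-23 + (11 - 1*(-1)))² = -409071049/236377284 - (-23 + (11 - 1*(-1)))² = -409071049/236377284 - (-23 + (11 + 1))² = -409071049/236377284 - (-23 + 12)² = -409071049/236377284 - 1*(-11)² = -409071049/236377284 - 1*121 = -409071049/236377284 - 121 = -29010722413/236377284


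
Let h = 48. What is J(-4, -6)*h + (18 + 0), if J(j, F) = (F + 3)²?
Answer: 450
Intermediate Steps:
J(j, F) = (3 + F)²
J(-4, -6)*h + (18 + 0) = (3 - 6)²*48 + (18 + 0) = (-3)²*48 + 18 = 9*48 + 18 = 432 + 18 = 450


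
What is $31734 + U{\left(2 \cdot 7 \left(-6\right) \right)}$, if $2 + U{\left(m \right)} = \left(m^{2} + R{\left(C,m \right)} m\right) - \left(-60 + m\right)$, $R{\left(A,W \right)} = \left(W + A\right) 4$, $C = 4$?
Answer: $65812$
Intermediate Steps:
$R{\left(A,W \right)} = 4 A + 4 W$ ($R{\left(A,W \right)} = \left(A + W\right) 4 = 4 A + 4 W$)
$U{\left(m \right)} = 58 + m^{2} - m + m \left(16 + 4 m\right)$ ($U{\left(m \right)} = -2 - \left(-60 + m - m^{2} - \left(4 \cdot 4 + 4 m\right) m\right) = -2 - \left(-60 + m - m^{2} - \left(16 + 4 m\right) m\right) = -2 - \left(-60 + m - m^{2} - m \left(16 + 4 m\right)\right) = -2 + \left(60 + m^{2} - m + m \left(16 + 4 m\right)\right) = 58 + m^{2} - m + m \left(16 + 4 m\right)$)
$31734 + U{\left(2 \cdot 7 \left(-6\right) \right)} = 31734 + \left(58 + 5 \left(2 \cdot 7 \left(-6\right)\right)^{2} + 15 \cdot 2 \cdot 7 \left(-6\right)\right) = 31734 + \left(58 + 5 \left(14 \left(-6\right)\right)^{2} + 15 \cdot 14 \left(-6\right)\right) = 31734 + \left(58 + 5 \left(-84\right)^{2} + 15 \left(-84\right)\right) = 31734 + \left(58 + 5 \cdot 7056 - 1260\right) = 31734 + \left(58 + 35280 - 1260\right) = 31734 + 34078 = 65812$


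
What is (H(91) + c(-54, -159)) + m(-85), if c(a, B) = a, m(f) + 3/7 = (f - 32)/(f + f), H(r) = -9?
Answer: -74661/1190 ≈ -62.740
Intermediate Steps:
m(f) = -3/7 + (-32 + f)/(2*f) (m(f) = -3/7 + (f - 32)/(f + f) = -3/7 + (-32 + f)/((2*f)) = -3/7 + (-32 + f)*(1/(2*f)) = -3/7 + (-32 + f)/(2*f))
(H(91) + c(-54, -159)) + m(-85) = (-9 - 54) + (1/14)*(-224 - 85)/(-85) = -63 + (1/14)*(-1/85)*(-309) = -63 + 309/1190 = -74661/1190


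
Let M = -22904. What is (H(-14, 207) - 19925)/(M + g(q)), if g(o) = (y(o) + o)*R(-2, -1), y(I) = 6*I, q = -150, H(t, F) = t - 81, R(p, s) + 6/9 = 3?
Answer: 1430/1811 ≈ 0.78962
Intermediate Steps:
R(p, s) = 7/3 (R(p, s) = -⅔ + 3 = 7/3)
H(t, F) = -81 + t
g(o) = 49*o/3 (g(o) = (6*o + o)*(7/3) = (7*o)*(7/3) = 49*o/3)
(H(-14, 207) - 19925)/(M + g(q)) = ((-81 - 14) - 19925)/(-22904 + (49/3)*(-150)) = (-95 - 19925)/(-22904 - 2450) = -20020/(-25354) = -20020*(-1/25354) = 1430/1811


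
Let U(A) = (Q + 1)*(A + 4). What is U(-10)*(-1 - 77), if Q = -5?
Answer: -1872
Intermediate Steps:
U(A) = -16 - 4*A (U(A) = (-5 + 1)*(A + 4) = -4*(4 + A) = -16 - 4*A)
U(-10)*(-1 - 77) = (-16 - 4*(-10))*(-1 - 77) = (-16 + 40)*(-78) = 24*(-78) = -1872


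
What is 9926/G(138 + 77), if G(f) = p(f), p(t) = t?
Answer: 9926/215 ≈ 46.167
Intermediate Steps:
G(f) = f
9926/G(138 + 77) = 9926/(138 + 77) = 9926/215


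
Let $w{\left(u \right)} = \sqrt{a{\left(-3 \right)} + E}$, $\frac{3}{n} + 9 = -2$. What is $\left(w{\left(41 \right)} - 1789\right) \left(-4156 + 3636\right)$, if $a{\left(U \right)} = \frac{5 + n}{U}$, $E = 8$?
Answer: $930280 - \frac{1040 \sqrt{1749}}{33} \approx 9.2896 \cdot 10^{5}$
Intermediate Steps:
$n = - \frac{3}{11}$ ($n = \frac{3}{-9 - 2} = \frac{3}{-11} = 3 \left(- \frac{1}{11}\right) = - \frac{3}{11} \approx -0.27273$)
$a{\left(U \right)} = \frac{52}{11 U}$ ($a{\left(U \right)} = \frac{5 - \frac{3}{11}}{U} = \frac{52}{11 U}$)
$w{\left(u \right)} = \frac{2 \sqrt{1749}}{33}$ ($w{\left(u \right)} = \sqrt{\frac{52}{11 \left(-3\right)} + 8} = \sqrt{\frac{52}{11} \left(- \frac{1}{3}\right) + 8} = \sqrt{- \frac{52}{33} + 8} = \sqrt{\frac{212}{33}} = \frac{2 \sqrt{1749}}{33}$)
$\left(w{\left(41 \right)} - 1789\right) \left(-4156 + 3636\right) = \left(\frac{2 \sqrt{1749}}{33} - 1789\right) \left(-4156 + 3636\right) = \left(-1789 + \frac{2 \sqrt{1749}}{33}\right) \left(-520\right) = 930280 - \frac{1040 \sqrt{1749}}{33}$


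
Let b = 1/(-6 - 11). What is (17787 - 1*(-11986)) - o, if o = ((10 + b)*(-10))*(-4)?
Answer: 499381/17 ≈ 29375.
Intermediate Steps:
b = -1/17 (b = 1/(-17) = -1/17 ≈ -0.058824)
o = 6760/17 (o = ((10 - 1/17)*(-10))*(-4) = ((169/17)*(-10))*(-4) = -1690/17*(-4) = 6760/17 ≈ 397.65)
(17787 - 1*(-11986)) - o = (17787 - 1*(-11986)) - 1*6760/17 = (17787 + 11986) - 6760/17 = 29773 - 6760/17 = 499381/17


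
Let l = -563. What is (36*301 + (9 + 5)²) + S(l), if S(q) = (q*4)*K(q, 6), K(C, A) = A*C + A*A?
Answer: 7537216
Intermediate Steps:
K(C, A) = A² + A*C (K(C, A) = A*C + A² = A² + A*C)
S(q) = 4*q*(36 + 6*q) (S(q) = (q*4)*(6*(6 + q)) = (4*q)*(36 + 6*q) = 4*q*(36 + 6*q))
(36*301 + (9 + 5)²) + S(l) = (36*301 + (9 + 5)²) + 24*(-563)*(6 - 563) = (10836 + 14²) + 24*(-563)*(-557) = (10836 + 196) + 7526184 = 11032 + 7526184 = 7537216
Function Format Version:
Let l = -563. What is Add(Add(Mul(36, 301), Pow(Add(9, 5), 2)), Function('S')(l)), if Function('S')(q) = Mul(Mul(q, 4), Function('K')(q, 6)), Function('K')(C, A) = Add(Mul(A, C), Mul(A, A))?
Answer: 7537216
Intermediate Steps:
Function('K')(C, A) = Add(Pow(A, 2), Mul(A, C)) (Function('K')(C, A) = Add(Mul(A, C), Pow(A, 2)) = Add(Pow(A, 2), Mul(A, C)))
Function('S')(q) = Mul(4, q, Add(36, Mul(6, q))) (Function('S')(q) = Mul(Mul(q, 4), Mul(6, Add(6, q))) = Mul(Mul(4, q), Add(36, Mul(6, q))) = Mul(4, q, Add(36, Mul(6, q))))
Add(Add(Mul(36, 301), Pow(Add(9, 5), 2)), Function('S')(l)) = Add(Add(Mul(36, 301), Pow(Add(9, 5), 2)), Mul(24, -563, Add(6, -563))) = Add(Add(10836, Pow(14, 2)), Mul(24, -563, -557)) = Add(Add(10836, 196), 7526184) = Add(11032, 7526184) = 7537216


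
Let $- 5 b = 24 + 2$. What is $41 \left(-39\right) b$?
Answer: $\frac{41574}{5} \approx 8314.8$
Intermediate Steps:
$b = - \frac{26}{5}$ ($b = - \frac{24 + 2}{5} = \left(- \frac{1}{5}\right) 26 = - \frac{26}{5} \approx -5.2$)
$41 \left(-39\right) b = 41 \left(-39\right) \left(- \frac{26}{5}\right) = \left(-1599\right) \left(- \frac{26}{5}\right) = \frac{41574}{5}$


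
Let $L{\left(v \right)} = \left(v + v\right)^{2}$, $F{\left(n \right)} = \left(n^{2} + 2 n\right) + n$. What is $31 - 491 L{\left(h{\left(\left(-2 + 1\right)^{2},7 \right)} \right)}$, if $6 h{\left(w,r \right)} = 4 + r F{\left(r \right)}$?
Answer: $- \frac{119821397}{9} \approx -1.3313 \cdot 10^{7}$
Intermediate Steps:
$F{\left(n \right)} = n^{2} + 3 n$
$h{\left(w,r \right)} = \frac{2}{3} + \frac{r^{2} \left(3 + r\right)}{6}$ ($h{\left(w,r \right)} = \frac{4 + r r \left(3 + r\right)}{6} = \frac{4 + r^{2} \left(3 + r\right)}{6} = \frac{2}{3} + \frac{r^{2} \left(3 + r\right)}{6}$)
$L{\left(v \right)} = 4 v^{2}$ ($L{\left(v \right)} = \left(2 v\right)^{2} = 4 v^{2}$)
$31 - 491 L{\left(h{\left(\left(-2 + 1\right)^{2},7 \right)} \right)} = 31 - 491 \cdot 4 \left(\frac{2}{3} + \frac{7^{2} \left(3 + 7\right)}{6}\right)^{2} = 31 - 491 \cdot 4 \left(\frac{2}{3} + \frac{1}{6} \cdot 49 \cdot 10\right)^{2} = 31 - 491 \cdot 4 \left(\frac{2}{3} + \frac{245}{3}\right)^{2} = 31 - 491 \cdot 4 \left(\frac{247}{3}\right)^{2} = 31 - 491 \cdot 4 \cdot \frac{61009}{9} = 31 - \frac{119821676}{9} = - \frac{119821397}{9}$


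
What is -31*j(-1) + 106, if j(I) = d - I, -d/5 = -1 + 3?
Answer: 385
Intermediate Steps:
d = -10 (d = -5*(-1 + 3) = -5*2 = -10)
j(I) = -10 - I
-31*j(-1) + 106 = -31*(-10 - 1*(-1)) + 106 = -31*(-10 + 1) + 106 = -31*(-9) + 106 = 279 + 106 = 385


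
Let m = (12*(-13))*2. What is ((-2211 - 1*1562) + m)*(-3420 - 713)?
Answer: 16883305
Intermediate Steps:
m = -312 (m = -156*2 = -312)
((-2211 - 1*1562) + m)*(-3420 - 713) = ((-2211 - 1*1562) - 312)*(-3420 - 713) = ((-2211 - 1562) - 312)*(-4133) = (-3773 - 312)*(-4133) = -4085*(-4133) = 16883305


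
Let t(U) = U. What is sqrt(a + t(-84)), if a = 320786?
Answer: sqrt(320702) ≈ 566.31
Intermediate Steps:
sqrt(a + t(-84)) = sqrt(320786 - 84) = sqrt(320702)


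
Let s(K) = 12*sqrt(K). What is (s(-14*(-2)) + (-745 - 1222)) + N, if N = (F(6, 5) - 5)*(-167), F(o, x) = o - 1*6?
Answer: -1132 + 24*sqrt(7) ≈ -1068.5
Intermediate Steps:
F(o, x) = -6 + o (F(o, x) = o - 6 = -6 + o)
N = 835 (N = ((-6 + 6) - 5)*(-167) = (0 - 5)*(-167) = -5*(-167) = 835)
(s(-14*(-2)) + (-745 - 1222)) + N = (12*sqrt(-14*(-2)) + (-745 - 1222)) + 835 = (12*sqrt(28) - 1967) + 835 = (12*(2*sqrt(7)) - 1967) + 835 = (24*sqrt(7) - 1967) + 835 = (-1967 + 24*sqrt(7)) + 835 = -1132 + 24*sqrt(7)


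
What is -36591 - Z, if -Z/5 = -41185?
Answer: -242516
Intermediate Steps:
Z = 205925 (Z = -5*(-41185) = 205925)
-36591 - Z = -36591 - 1*205925 = -36591 - 205925 = -242516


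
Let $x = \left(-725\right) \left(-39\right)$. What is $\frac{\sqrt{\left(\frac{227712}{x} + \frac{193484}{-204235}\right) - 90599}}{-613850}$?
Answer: $- \frac{i \sqrt{537071836222252280963}}{47264359840750} \approx - 0.00049032 i$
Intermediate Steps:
$x = 28275$
$\frac{\sqrt{\left(\frac{227712}{x} + \frac{193484}{-204235}\right) - 90599}}{-613850} = \frac{\sqrt{\left(\frac{227712}{28275} + \frac{193484}{-204235}\right) - 90599}}{-613850} = \sqrt{\left(227712 \cdot \frac{1}{28275} + 193484 \left(- \frac{1}{204235}\right)\right) - 90599} \left(- \frac{1}{613850}\right) = \sqrt{\left(\frac{75904}{9425} - \frac{193484}{204235}\right) - 90599} \left(- \frac{1}{613850}\right) = \sqrt{\frac{2735733348}{384982975} - 90599} \left(- \frac{1}{613850}\right) = \sqrt{- \frac{34876336818677}{384982975}} \left(- \frac{1}{613850}\right) = \frac{i \sqrt{537071836222252280963}}{76996595} \left(- \frac{1}{613850}\right) = - \frac{i \sqrt{537071836222252280963}}{47264359840750}$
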